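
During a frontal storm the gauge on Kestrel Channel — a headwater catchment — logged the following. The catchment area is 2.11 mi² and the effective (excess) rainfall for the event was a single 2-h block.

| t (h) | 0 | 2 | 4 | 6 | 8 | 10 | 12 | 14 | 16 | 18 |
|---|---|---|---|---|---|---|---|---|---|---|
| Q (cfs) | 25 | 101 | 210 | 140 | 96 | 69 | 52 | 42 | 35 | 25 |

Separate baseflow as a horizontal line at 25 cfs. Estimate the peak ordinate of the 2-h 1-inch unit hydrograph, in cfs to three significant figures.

U_p ≈ 231 cfs

Direct runoff: 0.0, 76.0, 185.0, 115.0, 71.0, 44.0, 27.0, 17.0, 10.0, 0.0 cfs; ΣQ_DR = 545.0 cfs, peak = 185.0 cfs.
Runoff depth d = ΣQ_DR·Δt / A = 545.0 × 7200 / (2.11 mi²) = 0.8005 in.
The 1-inch UH is the DRH scaled by (1 in)/d, so U_p = 185.0 × 1/0.8005 = 231 cfs.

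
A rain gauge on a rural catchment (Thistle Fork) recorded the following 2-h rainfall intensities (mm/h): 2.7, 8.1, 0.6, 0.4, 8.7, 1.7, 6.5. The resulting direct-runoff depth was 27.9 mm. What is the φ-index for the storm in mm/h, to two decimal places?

φ ≈ 3.12 mm/h

Only the 3 blocks with intensity above φ contribute runoff: 8.1, 8.7, 6.5 mm/h.
Σ(I−φ)·Δt = d  ⇒  (8.1+8.7+6.5 − 3φ)·2 = 27.9
φ = (23.30 − 27.9/2) / 3 = 3.12 mm/h.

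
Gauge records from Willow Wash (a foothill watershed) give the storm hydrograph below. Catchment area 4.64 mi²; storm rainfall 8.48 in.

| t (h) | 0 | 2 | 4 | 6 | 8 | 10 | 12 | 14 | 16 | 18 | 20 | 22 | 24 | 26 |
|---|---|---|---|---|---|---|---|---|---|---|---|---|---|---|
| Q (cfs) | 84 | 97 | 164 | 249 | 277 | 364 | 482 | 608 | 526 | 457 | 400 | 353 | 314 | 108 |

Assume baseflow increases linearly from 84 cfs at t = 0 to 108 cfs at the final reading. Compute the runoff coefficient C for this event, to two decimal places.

ΣQ_DR = 3139 cfs; V = ΣQ_DR·Δt = 2.260 × 10^7 ft³.
Runoff depth d = V / A = 2.097 in.
C = d / P = 2.097 / 8.48 = 0.25.

C ≈ 0.25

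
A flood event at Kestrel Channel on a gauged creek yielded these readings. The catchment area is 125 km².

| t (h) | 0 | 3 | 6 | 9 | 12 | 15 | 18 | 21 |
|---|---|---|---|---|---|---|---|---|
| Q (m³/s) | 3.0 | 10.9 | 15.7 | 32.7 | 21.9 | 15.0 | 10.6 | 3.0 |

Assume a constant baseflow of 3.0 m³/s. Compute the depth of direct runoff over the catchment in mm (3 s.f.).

d ≈ 7.67 mm

Direct runoff: 0.0, 7.9, 12.7, 29.7, 18.9, 12.0, 7.6, 0.0 m³/s; ΣQ_DR = 88.80 m³/s.
V = ΣQ_DR · Δt = 88.80 × 10800 s = 9.590 × 10^5 m³.
Over A = 125 km², depth = V / A = 7.67 mm.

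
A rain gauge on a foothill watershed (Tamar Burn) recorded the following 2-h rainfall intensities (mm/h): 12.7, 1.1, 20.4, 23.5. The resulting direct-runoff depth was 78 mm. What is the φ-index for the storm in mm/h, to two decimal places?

Only the 3 blocks with intensity above φ contribute runoff: 12.7, 20.4, 23.5 mm/h.
Σ(I−φ)·Δt = d  ⇒  (12.7+20.4+23.5 − 3φ)·2 = 78
φ = (56.60 − 78/2) / 3 = 5.87 mm/h.

φ ≈ 5.87 mm/h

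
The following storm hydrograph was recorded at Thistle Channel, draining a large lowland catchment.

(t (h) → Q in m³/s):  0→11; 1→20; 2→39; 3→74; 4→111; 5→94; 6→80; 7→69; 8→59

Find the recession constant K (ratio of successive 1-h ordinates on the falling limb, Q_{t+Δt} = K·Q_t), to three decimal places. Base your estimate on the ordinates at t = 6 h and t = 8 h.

Using the recession-limb readings at t = 6 h and t = 8 h: Q falls from 80 to 59 m³/s over 2 intervals.
K = (Q₂/Q₁)^(1/2) = (59/80)^(1/2) = 0.859.

K ≈ 0.859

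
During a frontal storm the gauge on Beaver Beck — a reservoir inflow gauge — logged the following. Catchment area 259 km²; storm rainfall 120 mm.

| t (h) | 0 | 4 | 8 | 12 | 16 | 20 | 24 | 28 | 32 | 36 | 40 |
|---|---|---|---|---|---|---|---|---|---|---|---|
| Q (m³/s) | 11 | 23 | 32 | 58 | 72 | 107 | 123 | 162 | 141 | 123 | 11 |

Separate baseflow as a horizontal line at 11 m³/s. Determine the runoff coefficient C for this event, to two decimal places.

C ≈ 0.34

ΣQ_DR = 742.0 m³/s; V = ΣQ_DR·Δt = 1.068 × 10^7 m³.
Runoff depth d = V / A = 41.25 mm.
C = d / P = 41.25 / 120 = 0.34.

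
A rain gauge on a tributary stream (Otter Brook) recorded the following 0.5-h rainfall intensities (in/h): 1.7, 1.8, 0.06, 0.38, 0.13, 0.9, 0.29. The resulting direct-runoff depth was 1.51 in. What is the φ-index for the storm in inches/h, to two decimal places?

Only the 3 blocks with intensity above φ contribute runoff: 1.7, 1.8, 0.9 in/h.
Σ(I−φ)·Δt = d  ⇒  (1.7+1.8+0.9 − 3φ)·0.5 = 1.51
φ = (4.400 − 1.51/0.5) / 3 = 0.46 in/h.

φ ≈ 0.46 in/h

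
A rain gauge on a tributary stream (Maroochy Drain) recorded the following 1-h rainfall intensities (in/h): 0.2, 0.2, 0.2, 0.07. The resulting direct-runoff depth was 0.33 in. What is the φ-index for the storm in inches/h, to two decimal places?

φ ≈ 0.09 in/h

Only the 3 blocks with intensity above φ contribute runoff: 0.2, 0.2, 0.2 in/h.
Σ(I−φ)·Δt = d  ⇒  (0.2+0.2+0.2 − 3φ)·1 = 0.33
φ = (0.6000 − 0.33/1) / 3 = 0.09 in/h.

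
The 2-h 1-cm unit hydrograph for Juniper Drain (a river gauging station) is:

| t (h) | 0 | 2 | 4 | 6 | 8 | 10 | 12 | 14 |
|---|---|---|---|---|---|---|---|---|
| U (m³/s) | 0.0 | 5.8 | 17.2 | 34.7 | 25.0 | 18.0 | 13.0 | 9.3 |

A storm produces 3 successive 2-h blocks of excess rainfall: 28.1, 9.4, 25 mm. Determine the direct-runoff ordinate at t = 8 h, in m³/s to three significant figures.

By discrete convolution, Q_j = Σ (P_i / 10 mm) · U_{j−i}.
At t = 8 h (j=4): Q = (28.1/10)·25.0 + (9.4/10)·34.7 + (25/10)·17.2 = 146 m³/s.

Q ≈ 146 m³/s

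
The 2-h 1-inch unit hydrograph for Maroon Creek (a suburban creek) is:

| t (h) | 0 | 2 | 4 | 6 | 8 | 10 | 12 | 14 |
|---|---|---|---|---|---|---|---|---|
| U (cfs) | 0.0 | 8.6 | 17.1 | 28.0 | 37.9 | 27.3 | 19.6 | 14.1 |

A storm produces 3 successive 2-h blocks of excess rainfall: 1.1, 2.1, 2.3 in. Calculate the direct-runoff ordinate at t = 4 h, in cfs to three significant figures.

Q ≈ 36.9 cfs

By discrete convolution, Q_j = Σ (P_i / 1 in) · U_{j−i}.
At t = 4 h (j=2): Q = (1.1/1)·17.1 + (2.1/1)·8.6 + (2.3/1)·0.0 = 36.9 cfs.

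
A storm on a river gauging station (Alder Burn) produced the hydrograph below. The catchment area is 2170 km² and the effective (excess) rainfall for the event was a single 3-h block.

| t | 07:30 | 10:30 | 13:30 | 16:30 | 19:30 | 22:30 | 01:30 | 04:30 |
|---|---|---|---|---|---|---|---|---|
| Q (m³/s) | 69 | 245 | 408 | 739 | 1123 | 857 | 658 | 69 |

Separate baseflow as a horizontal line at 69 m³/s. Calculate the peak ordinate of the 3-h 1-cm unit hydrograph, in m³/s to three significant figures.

Direct runoff: 0.0, 176.0, 339.0, 670.0, 1054.0, 788.0, 589.0, 0.0 m³/s; ΣQ_DR = 3616 m³/s, peak = 1054.0 m³/s.
Runoff depth d = ΣQ_DR·Δt / A = 3616 × 10800 / (2170 km²) = 18.00 mm.
The 1-cm UH is the DRH scaled by (10 mm)/d, so U_p = 1054.0 × 10/18.00 = 586 m³/s.

U_p ≈ 586 m³/s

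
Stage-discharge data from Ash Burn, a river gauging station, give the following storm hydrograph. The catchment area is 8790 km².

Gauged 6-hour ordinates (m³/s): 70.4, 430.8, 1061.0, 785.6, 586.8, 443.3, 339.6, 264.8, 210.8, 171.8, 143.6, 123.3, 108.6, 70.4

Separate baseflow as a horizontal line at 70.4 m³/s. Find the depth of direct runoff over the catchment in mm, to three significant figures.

Direct runoff: 0.0, 360.4, 990.6, 715.2, 516.4, 372.9, 269.2, 194.4, 140.4, 101.4, 73.2, 52.9, 38.2, 0.0 m³/s; ΣQ_DR = 3825 m³/s.
V = ΣQ_DR · Δt = 3825 × 21600 s = 8.262 × 10^7 m³.
Over A = 8790 km², depth = V / A = 9.40 mm.

d ≈ 9.40 mm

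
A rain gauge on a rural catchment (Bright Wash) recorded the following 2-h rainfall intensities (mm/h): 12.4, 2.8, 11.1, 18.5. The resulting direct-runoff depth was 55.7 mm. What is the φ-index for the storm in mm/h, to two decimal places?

φ ≈ 4.72 mm/h

Only the 3 blocks with intensity above φ contribute runoff: 12.4, 11.1, 18.5 mm/h.
Σ(I−φ)·Δt = d  ⇒  (12.4+11.1+18.5 − 3φ)·2 = 55.7
φ = (42.00 − 55.7/2) / 3 = 4.72 mm/h.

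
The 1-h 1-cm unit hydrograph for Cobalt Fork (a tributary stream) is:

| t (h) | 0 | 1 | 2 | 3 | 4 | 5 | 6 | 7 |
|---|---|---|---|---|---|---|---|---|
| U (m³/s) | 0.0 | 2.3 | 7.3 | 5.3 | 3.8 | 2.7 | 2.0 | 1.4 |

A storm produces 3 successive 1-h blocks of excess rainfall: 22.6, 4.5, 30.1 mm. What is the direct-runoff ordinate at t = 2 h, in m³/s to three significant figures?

Q ≈ 17.5 m³/s

By discrete convolution, Q_j = Σ (P_i / 10 mm) · U_{j−i}.
At t = 2 h (j=2): Q = (22.6/10)·7.3 + (4.5/10)·2.3 + (30.1/10)·0.0 = 17.5 m³/s.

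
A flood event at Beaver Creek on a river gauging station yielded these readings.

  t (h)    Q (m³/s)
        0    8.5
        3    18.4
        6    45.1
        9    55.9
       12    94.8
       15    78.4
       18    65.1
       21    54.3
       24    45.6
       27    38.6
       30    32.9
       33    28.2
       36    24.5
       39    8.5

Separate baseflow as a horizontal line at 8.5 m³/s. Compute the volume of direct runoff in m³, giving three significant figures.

Direct-runoff ordinates (Q − Q_b): 0.0, 9.9, 36.6, 47.4, 86.3, 69.9, 56.6, 45.8, 37.1, 30.1, 24.4, 19.7, 16.0, 0.0 m³/s.
ΣQ_DR = 479.8 m³/s.
With Δt = 3 h = 10800 s, V = ΣQ_DR · Δt = 479.8 × 10800 = 5.18 × 10^6 m³.

V ≈ 5.18 × 10^6 m³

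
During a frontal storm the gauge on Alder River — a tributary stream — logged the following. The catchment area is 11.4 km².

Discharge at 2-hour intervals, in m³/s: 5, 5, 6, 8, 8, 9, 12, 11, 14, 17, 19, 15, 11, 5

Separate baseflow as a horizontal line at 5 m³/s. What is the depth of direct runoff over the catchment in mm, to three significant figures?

d ≈ 47.4 mm

Direct runoff: 0.0, 0.0, 1.0, 3.0, 3.0, 4.0, 7.0, 6.0, 9.0, 12.0, 14.0, 10.0, 6.0, 0.0 m³/s; ΣQ_DR = 75.00 m³/s.
V = ΣQ_DR · Δt = 75.00 × 7200 s = 5.400 × 10^5 m³.
Over A = 11.4 km², depth = V / A = 47.4 mm.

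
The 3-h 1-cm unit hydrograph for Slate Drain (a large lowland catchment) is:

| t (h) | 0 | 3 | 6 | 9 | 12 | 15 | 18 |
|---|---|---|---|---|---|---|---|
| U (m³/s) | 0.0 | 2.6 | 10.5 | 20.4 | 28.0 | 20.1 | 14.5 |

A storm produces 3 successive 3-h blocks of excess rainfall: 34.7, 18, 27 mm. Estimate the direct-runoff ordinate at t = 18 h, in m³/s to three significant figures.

By discrete convolution, Q_j = Σ (P_i / 10 mm) · U_{j−i}.
At t = 18 h (j=6): Q = (34.7/10)·14.5 + (18/10)·20.1 + (27/10)·28.0 = 162 m³/s.

Q ≈ 162 m³/s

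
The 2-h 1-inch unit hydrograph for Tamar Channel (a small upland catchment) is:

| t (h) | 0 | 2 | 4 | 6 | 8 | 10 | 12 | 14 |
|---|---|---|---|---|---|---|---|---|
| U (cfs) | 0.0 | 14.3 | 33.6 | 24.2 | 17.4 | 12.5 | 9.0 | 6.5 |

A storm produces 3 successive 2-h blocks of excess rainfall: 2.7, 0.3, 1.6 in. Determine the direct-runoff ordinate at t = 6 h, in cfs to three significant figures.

By discrete convolution, Q_j = Σ (P_i / 1 in) · U_{j−i}.
At t = 6 h (j=3): Q = (2.7/1)·24.2 + (0.3/1)·33.6 + (1.6/1)·14.3 = 98.3 cfs.

Q ≈ 98.3 cfs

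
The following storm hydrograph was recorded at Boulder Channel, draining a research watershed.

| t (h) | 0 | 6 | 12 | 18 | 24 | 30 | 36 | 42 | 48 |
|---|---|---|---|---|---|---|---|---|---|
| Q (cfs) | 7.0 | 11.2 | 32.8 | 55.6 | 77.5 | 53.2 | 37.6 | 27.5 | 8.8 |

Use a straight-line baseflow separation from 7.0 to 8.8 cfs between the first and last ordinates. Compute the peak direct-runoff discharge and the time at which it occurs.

Subtracting baseflow gives direct-runoff ordinates: 0.00, 3.98, 25.35, 47.92, 69.60, 45.08, 29.25, 18.93, 0.00 cfs.
The maximum is 69.60 cfs, occurring at the reading for t = 24 h.

Q_p = 69.60 cfs at t = 24 h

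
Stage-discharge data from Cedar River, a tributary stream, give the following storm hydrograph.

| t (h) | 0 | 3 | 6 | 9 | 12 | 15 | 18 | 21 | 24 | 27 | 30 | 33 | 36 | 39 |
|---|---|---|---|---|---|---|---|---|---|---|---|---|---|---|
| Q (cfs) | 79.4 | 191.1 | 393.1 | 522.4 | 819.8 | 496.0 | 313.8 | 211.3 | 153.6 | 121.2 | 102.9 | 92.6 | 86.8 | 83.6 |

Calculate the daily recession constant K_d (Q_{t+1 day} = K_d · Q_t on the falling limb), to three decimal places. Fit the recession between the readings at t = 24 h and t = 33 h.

Between t = 24 h and t = 33 h the flow falls from 153.6 to 92.6 cfs over 3×3 h = 9 h.
Per-interval ratio K = (92.6/153.6)^(1/3) = 0.8448; K_d = K^(24/3) = 0.259.

K_d ≈ 0.259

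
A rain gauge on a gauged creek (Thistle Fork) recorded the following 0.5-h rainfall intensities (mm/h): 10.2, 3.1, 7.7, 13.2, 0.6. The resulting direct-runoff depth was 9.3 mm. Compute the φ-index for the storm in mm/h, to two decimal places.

Only the 3 blocks with intensity above φ contribute runoff: 10.2, 7.7, 13.2 mm/h.
Σ(I−φ)·Δt = d  ⇒  (10.2+7.7+13.2 − 3φ)·0.5 = 9.3
φ = (31.10 − 9.3/0.5) / 3 = 4.17 mm/h.

φ ≈ 4.17 mm/h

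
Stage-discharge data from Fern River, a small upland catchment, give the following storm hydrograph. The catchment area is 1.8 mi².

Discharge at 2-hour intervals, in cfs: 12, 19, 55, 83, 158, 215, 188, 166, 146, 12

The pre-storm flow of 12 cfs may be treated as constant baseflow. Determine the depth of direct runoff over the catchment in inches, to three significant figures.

d ≈ 1.61 in

Direct runoff: 0.0, 7.0, 43.0, 71.0, 146.0, 203.0, 176.0, 154.0, 134.0, 0.0 cfs; ΣQ_DR = 934.0 cfs.
V = ΣQ_DR · Δt = 934.0 × 7200 s = 6.725 × 10^6 ft³.
Over A = 1.8 mi², depth = V / A = 1.61 in.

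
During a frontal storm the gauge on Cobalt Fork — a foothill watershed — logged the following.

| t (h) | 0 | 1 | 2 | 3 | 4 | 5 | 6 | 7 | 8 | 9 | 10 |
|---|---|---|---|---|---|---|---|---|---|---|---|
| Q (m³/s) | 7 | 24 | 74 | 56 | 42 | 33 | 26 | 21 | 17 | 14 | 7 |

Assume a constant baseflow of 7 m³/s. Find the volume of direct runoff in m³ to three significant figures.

V ≈ 8.78 × 10^5 m³

Direct-runoff ordinates (Q − Q_b): 0.0, 17.0, 67.0, 49.0, 35.0, 26.0, 19.0, 14.0, 10.0, 7.0, 0.0 m³/s.
ΣQ_DR = 244.0 m³/s.
With Δt = 1 h = 3600 s, V = ΣQ_DR · Δt = 244.0 × 3600 = 8.78 × 10^5 m³.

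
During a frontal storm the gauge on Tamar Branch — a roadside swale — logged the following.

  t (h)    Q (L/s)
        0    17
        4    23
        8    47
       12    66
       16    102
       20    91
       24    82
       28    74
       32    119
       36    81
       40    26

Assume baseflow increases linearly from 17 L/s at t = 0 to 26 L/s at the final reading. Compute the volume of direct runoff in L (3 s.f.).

V ≈ 7.08 × 10^6 L

Direct-runoff ordinates (Q − Q_b): 0.00, 5.10, 28.20, 46.30, 81.40, 69.50, 59.60, 50.70, 94.80, 55.90, 0.00 L/s.
ΣQ_DR = 491.5 L/s.
With Δt = 4 h = 14400 s, V = ΣQ_DR · Δt = 491.5 × 14400 = 7.08 × 10^6 L.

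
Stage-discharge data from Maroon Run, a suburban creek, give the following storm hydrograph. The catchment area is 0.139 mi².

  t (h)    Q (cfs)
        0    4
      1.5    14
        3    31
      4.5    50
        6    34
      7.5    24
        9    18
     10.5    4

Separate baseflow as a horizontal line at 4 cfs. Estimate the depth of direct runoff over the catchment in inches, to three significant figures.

d ≈ 2.46 in

Direct runoff: 0.0, 10.0, 27.0, 46.0, 30.0, 20.0, 14.0, 0.0 cfs; ΣQ_DR = 147.0 cfs.
V = ΣQ_DR · Δt = 147.0 × 5400 s = 7.938 × 10^5 ft³.
Over A = 0.139 mi², depth = V / A = 2.46 in.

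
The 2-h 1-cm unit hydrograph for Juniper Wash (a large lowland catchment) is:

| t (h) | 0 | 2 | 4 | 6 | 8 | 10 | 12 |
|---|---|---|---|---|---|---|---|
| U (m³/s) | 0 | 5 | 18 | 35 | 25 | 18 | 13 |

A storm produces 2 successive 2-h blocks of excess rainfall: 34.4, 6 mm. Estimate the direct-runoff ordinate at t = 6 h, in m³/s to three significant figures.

Q ≈ 131 m³/s

By discrete convolution, Q_j = Σ (P_i / 10 mm) · U_{j−i}.
At t = 6 h (j=3): Q = (34.4/10)·35 + (6/10)·18 = 131 m³/s.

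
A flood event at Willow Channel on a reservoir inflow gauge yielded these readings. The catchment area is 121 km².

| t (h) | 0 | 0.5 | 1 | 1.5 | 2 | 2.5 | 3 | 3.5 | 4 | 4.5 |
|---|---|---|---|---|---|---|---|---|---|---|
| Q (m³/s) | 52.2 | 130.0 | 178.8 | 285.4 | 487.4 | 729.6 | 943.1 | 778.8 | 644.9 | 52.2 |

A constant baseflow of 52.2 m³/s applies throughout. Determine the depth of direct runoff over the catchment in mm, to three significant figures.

Direct runoff: 0.0, 77.8, 126.6, 233.2, 435.2, 677.4, 890.9, 726.6, 592.7, 0.0 m³/s; ΣQ_DR = 3760 m³/s.
V = ΣQ_DR · Δt = 3760 × 1800 s = 6.769 × 10^6 m³.
Over A = 121 km², depth = V / A = 55.9 mm.

d ≈ 55.9 mm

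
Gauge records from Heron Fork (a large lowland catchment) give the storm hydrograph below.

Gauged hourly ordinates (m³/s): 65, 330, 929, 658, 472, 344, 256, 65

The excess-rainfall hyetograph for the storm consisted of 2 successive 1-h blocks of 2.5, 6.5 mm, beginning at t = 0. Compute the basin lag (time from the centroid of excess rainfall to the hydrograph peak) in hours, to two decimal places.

t_L ≈ 0.78 h

Centroid of excess rainfall: t_c = Σ P_i·t̄_i / ΣP_i = 1.2222 h (block centres at 0.5, 1.5 h).
Hydrograph peak occurs at t = 2 h, so basin lag t_L = 2 − 1.2222 = 0.78 h.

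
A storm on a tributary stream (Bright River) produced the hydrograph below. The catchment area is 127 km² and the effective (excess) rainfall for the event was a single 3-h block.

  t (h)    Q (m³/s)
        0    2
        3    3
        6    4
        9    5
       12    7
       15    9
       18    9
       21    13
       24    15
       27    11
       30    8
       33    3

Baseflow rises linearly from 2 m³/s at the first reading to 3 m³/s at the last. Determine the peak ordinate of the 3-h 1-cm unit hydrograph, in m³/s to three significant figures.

Direct runoff: 0.00, 0.91, 1.82, 2.73, 4.64, 6.55, 6.45, 10.36, 12.27, 8.18, 5.09, 0.00 m³/s; ΣQ_DR = 59.00 m³/s, peak = 12.27 m³/s.
Runoff depth d = ΣQ_DR·Δt / A = 59.00 × 10800 / (127 km²) = 5.017 mm.
The 1-cm UH is the DRH scaled by (10 mm)/d, so U_p = 12.27 × 10/5.017 = 24.5 m³/s.

U_p ≈ 24.5 m³/s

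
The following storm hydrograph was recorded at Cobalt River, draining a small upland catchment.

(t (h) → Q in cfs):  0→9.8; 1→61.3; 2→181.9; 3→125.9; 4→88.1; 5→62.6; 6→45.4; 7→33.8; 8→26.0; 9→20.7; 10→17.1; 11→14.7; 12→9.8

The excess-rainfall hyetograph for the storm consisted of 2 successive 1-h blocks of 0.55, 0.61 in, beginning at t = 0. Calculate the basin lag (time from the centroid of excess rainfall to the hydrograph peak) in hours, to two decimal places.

t_L ≈ 0.97 h

Centroid of excess rainfall: t_c = Σ P_i·t̄_i / ΣP_i = 1.0259 h (block centres at 0.5, 1.5 h).
Hydrograph peak occurs at t = 2 h, so basin lag t_L = 2 − 1.0259 = 0.97 h.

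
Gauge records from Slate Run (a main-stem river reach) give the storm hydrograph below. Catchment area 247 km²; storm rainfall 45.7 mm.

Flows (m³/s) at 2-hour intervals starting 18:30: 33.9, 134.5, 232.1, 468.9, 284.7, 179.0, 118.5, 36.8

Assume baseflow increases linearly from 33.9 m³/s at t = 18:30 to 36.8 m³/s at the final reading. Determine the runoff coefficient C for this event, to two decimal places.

C ≈ 0.77

ΣQ_DR = 1206 m³/s; V = ΣQ_DR·Δt = 8.680 × 10^6 m³.
Runoff depth d = V / A = 35.14 mm.
C = d / P = 35.14 / 45.7 = 0.77.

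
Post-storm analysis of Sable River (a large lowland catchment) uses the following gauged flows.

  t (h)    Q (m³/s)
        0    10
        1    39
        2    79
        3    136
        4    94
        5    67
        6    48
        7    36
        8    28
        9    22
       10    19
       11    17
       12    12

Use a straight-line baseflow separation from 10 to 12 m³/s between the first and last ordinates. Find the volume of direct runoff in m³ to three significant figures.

Direct-runoff ordinates (Q − Q_b): 0.00, 28.83, 68.67, 125.50, 83.33, 56.17, 37.00, 24.83, 16.67, 10.50, 7.33, 5.17, 0.00 m³/s.
ΣQ_DR = 464.0 m³/s.
With Δt = 1 h = 3600 s, V = ΣQ_DR · Δt = 464.0 × 3600 = 1.67 × 10^6 m³.

V ≈ 1.67 × 10^6 m³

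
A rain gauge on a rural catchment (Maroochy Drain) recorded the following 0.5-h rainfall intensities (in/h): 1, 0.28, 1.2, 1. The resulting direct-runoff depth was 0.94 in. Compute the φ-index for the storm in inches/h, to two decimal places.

Only the 3 blocks with intensity above φ contribute runoff: 1, 1.2, 1 in/h.
Σ(I−φ)·Δt = d  ⇒  (1+1.2+1 − 3φ)·0.5 = 0.94
φ = (3.200 − 0.94/0.5) / 3 = 0.44 in/h.

φ ≈ 0.44 in/h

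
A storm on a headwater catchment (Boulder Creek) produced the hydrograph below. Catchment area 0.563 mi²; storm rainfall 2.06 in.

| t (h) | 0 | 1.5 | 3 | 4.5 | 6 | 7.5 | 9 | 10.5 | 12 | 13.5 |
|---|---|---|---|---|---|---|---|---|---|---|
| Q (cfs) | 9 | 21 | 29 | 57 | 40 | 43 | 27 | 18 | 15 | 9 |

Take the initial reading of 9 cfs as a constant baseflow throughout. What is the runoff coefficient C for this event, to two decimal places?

ΣQ_DR = 178.0 cfs; V = ΣQ_DR·Δt = 9.612 × 10^5 ft³.
Runoff depth d = V / A = 0.7349 in.
C = d / P = 0.7349 / 2.06 = 0.36.

C ≈ 0.36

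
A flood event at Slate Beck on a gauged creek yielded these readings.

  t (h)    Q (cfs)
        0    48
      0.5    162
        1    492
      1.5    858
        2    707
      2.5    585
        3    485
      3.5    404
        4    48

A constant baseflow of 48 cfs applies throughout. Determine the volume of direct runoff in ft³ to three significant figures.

Direct-runoff ordinates (Q − Q_b): 0.0, 114.0, 444.0, 810.0, 659.0, 537.0, 437.0, 356.0, 0.0 cfs.
ΣQ_DR = 3357 cfs.
With Δt = 0.5 h = 1800 s, V = ΣQ_DR · Δt = 3357 × 1800 = 6.04 × 10^6 ft³.

V ≈ 6.04 × 10^6 ft³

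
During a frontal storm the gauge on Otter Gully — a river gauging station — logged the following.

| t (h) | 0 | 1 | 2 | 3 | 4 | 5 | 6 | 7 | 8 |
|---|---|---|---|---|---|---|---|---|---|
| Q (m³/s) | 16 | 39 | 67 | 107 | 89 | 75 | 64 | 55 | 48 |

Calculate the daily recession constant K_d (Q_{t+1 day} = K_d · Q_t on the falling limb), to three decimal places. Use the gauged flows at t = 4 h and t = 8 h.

K_d ≈ 0.025

Between t = 4 h and t = 8 h the flow falls from 89 to 48 m³/s over 4×1 h = 4 h.
Per-interval ratio K = (48/89)^(1/4) = 0.8570; K_d = K^(24/1) = 0.025.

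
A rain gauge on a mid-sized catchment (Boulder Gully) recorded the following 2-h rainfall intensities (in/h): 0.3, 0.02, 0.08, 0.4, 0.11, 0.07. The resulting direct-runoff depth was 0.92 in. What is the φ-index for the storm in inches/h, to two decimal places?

Only the 2 blocks with intensity above φ contribute runoff: 0.3, 0.4 in/h.
Σ(I−φ)·Δt = d  ⇒  (0.3+0.4 − 2φ)·2 = 0.92
φ = (0.7000 − 0.92/2) / 2 = 0.12 in/h.

φ ≈ 0.12 in/h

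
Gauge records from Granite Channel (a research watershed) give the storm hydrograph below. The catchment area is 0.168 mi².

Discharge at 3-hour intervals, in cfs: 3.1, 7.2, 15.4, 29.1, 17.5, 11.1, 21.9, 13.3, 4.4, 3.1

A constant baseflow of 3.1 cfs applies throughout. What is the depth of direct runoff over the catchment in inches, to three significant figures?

Direct runoff: 0.0, 4.1, 12.3, 26.0, 14.4, 8.0, 18.8, 10.2, 1.3, 0.0 cfs; ΣQ_DR = 95.10 cfs.
V = ΣQ_DR · Δt = 95.10 × 10800 s = 1.027 × 10^6 ft³.
Over A = 0.168 mi², depth = V / A = 2.63 in.

d ≈ 2.63 in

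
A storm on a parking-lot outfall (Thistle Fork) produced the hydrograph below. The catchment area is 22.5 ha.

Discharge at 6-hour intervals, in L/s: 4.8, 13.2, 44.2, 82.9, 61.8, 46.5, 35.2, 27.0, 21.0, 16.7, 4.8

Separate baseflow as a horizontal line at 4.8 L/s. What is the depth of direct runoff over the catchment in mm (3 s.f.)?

Direct runoff: 0.0, 8.4, 39.4, 78.1, 57.0, 41.7, 30.4, 22.2, 16.2, 11.9, 0.0 L/s; ΣQ_DR = 305.3 L/s.
V = ΣQ_DR · Δt = 305.3 × 21600 s = 6.594 × 10^6 L.
Over A = 22.5 ha, depth = V / A = 29.3 mm.

d ≈ 29.3 mm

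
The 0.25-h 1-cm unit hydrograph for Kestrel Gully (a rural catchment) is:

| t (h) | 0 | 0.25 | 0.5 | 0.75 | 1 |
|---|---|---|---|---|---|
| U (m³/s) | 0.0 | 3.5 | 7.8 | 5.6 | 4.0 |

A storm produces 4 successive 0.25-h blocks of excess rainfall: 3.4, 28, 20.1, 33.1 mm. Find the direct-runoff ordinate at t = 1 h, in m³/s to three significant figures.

By discrete convolution, Q_j = Σ (P_i / 10 mm) · U_{j−i}.
At t = 1 h (j=4): Q = (3.4/10)·4.0 + (28/10)·5.6 + (20.1/10)·7.8 + (33.1/10)·3.5 = 44.3 m³/s.

Q ≈ 44.3 m³/s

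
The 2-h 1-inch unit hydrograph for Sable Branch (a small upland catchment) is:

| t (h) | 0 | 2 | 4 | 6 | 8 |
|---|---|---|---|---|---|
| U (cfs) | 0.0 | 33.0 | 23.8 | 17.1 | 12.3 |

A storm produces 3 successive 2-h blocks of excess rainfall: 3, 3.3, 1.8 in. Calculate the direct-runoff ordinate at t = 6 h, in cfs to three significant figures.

By discrete convolution, Q_j = Σ (P_i / 1 in) · U_{j−i}.
At t = 6 h (j=3): Q = (3/1)·17.1 + (3.3/1)·23.8 + (1.8/1)·33.0 = 189 cfs.

Q ≈ 189 cfs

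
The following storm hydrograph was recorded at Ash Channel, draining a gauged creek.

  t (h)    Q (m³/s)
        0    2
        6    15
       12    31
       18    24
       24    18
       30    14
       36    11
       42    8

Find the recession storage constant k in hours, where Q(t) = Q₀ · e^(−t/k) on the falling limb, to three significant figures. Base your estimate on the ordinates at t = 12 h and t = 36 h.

On the falling limb, Q drops from 31 to 11 m³/s between t = 12 h and t = 36 h (Δt = 24 h).
k = −Δt / ln(Q₂/Q₁) = −24 / ln(11/31) = 23.2 h.

k ≈ 23.2 h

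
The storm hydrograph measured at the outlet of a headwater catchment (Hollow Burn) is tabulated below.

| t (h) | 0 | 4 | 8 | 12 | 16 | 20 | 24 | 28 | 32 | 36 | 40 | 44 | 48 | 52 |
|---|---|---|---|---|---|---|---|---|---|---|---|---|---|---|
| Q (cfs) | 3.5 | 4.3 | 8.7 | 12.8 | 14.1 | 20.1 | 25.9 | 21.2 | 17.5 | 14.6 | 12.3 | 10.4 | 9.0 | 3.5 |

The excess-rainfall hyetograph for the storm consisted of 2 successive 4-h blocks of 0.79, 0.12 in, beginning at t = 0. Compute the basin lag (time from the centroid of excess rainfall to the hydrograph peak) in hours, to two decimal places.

t_L ≈ 21.47 h

Centroid of excess rainfall: t_c = Σ P_i·t̄_i / ΣP_i = 2.5275 h (block centres at 2, 6 h).
Hydrograph peak occurs at t = 24 h, so basin lag t_L = 24 − 2.5275 = 21.47 h.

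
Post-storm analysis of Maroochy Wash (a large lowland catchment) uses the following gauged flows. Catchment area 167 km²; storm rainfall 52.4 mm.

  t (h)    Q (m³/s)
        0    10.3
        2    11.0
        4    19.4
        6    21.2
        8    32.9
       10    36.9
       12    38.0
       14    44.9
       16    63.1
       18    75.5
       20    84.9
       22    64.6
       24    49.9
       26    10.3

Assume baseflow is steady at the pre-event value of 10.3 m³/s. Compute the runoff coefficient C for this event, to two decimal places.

C ≈ 0.34

ΣQ_DR = 418.7 m³/s; V = ΣQ_DR·Δt = 3.015 × 10^6 m³.
Runoff depth d = V / A = 18.05 mm.
C = d / P = 18.05 / 52.4 = 0.34.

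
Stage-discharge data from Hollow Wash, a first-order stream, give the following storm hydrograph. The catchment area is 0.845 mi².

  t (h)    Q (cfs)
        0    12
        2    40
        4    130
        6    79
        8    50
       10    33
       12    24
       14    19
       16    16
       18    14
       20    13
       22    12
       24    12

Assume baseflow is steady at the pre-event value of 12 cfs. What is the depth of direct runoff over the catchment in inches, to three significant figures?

d ≈ 1.09 in

Direct runoff: 0.0, 28.0, 118.0, 67.0, 38.0, 21.0, 12.0, 7.0, 4.0, 2.0, 1.0, 0.0, 0.0 cfs; ΣQ_DR = 298.0 cfs.
V = ΣQ_DR · Δt = 298.0 × 7200 s = 2.146 × 10^6 ft³.
Over A = 0.845 mi², depth = V / A = 1.09 in.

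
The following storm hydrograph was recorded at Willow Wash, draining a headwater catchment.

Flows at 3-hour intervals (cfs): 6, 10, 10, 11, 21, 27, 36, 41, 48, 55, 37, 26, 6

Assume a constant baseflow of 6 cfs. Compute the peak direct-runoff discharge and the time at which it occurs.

Q_p = 49.0 cfs at t = 27 h

Subtracting baseflow gives direct-runoff ordinates: 0.0, 4.0, 4.0, 5.0, 15.0, 21.0, 30.0, 35.0, 42.0, 49.0, 31.0, 20.0, 0.0 cfs.
The maximum is 49.0 cfs, occurring at the reading for t = 27 h.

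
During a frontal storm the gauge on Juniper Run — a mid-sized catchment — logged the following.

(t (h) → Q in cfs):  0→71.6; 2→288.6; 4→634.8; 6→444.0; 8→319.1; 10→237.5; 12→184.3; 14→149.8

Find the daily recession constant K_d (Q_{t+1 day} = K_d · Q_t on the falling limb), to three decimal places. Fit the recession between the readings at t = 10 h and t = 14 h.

Between t = 10 h and t = 14 h the flow falls from 237.5 to 149.8 cfs over 2×2 h = 4 h.
Per-interval ratio K = (149.8/237.5)^(1/2) = 0.7942; K_d = K^(24/2) = 0.063.

K_d ≈ 0.063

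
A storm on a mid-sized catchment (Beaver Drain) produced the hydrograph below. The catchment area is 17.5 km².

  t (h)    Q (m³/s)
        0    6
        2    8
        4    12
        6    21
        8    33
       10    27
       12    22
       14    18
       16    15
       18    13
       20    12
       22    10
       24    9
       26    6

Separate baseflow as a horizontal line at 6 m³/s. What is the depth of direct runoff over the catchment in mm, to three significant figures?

Direct runoff: 0.0, 2.0, 6.0, 15.0, 27.0, 21.0, 16.0, 12.0, 9.0, 7.0, 6.0, 4.0, 3.0, 0.0 m³/s; ΣQ_DR = 128.0 m³/s.
V = ΣQ_DR · Δt = 128.0 × 7200 s = 9.216 × 10^5 m³.
Over A = 17.5 km², depth = V / A = 52.7 mm.

d ≈ 52.7 mm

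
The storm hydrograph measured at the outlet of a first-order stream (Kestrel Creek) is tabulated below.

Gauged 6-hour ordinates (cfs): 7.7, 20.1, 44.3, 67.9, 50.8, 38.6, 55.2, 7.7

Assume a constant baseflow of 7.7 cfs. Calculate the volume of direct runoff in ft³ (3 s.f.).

V ≈ 4.98 × 10^6 ft³

Direct-runoff ordinates (Q − Q_b): 0.0, 12.4, 36.6, 60.2, 43.1, 30.9, 47.5, 0.0 cfs.
ΣQ_DR = 230.7 cfs.
With Δt = 6 h = 21600 s, V = ΣQ_DR · Δt = 230.7 × 21600 = 4.98 × 10^6 ft³.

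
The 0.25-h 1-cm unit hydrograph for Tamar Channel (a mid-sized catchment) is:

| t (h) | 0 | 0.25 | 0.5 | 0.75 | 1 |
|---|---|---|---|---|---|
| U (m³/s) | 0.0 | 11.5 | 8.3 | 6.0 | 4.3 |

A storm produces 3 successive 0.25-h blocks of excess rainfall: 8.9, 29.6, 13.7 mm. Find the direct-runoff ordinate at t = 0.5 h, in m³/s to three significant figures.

By discrete convolution, Q_j = Σ (P_i / 10 mm) · U_{j−i}.
At t = 0.5 h (j=2): Q = (8.9/10)·8.3 + (29.6/10)·11.5 + (13.7/10)·0.0 = 41.4 m³/s.

Q ≈ 41.4 m³/s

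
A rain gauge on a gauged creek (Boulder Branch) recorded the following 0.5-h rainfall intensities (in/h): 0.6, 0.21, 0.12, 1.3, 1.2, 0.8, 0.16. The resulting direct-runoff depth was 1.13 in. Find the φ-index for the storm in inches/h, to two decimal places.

φ ≈ 0.41 in/h

Only the 4 blocks with intensity above φ contribute runoff: 0.6, 1.3, 1.2, 0.8 in/h.
Σ(I−φ)·Δt = d  ⇒  (0.6+1.3+1.2+0.8 − 4φ)·0.5 = 1.13
φ = (3.900 − 1.13/0.5) / 4 = 0.41 in/h.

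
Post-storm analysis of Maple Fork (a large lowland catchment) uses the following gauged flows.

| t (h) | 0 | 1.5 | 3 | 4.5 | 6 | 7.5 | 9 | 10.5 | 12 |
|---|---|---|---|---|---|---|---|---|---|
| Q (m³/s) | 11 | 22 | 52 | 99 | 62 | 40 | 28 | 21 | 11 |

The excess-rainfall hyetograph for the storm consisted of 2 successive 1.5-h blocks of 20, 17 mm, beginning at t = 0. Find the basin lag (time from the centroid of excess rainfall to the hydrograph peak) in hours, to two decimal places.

t_L ≈ 3.06 h

Centroid of excess rainfall: t_c = Σ P_i·t̄_i / ΣP_i = 1.4392 h (block centres at 0.75, 2.25 h).
Hydrograph peak occurs at t = 4.5 h, so basin lag t_L = 4.5 − 1.4392 = 3.06 h.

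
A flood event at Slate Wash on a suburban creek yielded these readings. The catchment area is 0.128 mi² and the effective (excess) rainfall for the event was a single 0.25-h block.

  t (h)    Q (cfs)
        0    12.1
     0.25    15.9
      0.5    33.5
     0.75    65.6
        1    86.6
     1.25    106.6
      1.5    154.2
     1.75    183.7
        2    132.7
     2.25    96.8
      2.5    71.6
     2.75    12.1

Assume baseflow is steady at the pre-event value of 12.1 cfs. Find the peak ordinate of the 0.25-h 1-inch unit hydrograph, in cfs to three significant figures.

Direct runoff: 0.0, 3.8, 21.4, 53.5, 74.5, 94.5, 142.1, 171.6, 120.6, 84.7, 59.5, 0.0 cfs; ΣQ_DR = 826.2 cfs, peak = 171.6 cfs.
Runoff depth d = ΣQ_DR·Δt / A = 826.2 × 900 / (0.128 mi²) = 2.501 in.
The 1-inch UH is the DRH scaled by (1 in)/d, so U_p = 171.6 × 1/2.501 = 68.6 cfs.

U_p ≈ 68.6 cfs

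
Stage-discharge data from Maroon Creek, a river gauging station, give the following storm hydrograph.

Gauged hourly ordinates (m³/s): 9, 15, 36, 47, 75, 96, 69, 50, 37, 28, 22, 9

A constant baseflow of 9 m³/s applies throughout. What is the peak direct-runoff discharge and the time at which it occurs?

Subtracting baseflow gives direct-runoff ordinates: 0.0, 6.0, 27.0, 38.0, 66.0, 87.0, 60.0, 41.0, 28.0, 19.0, 13.0, 0.0 m³/s.
The maximum is 87.0 m³/s, occurring at the reading for t = 5 h.

Q_p = 87.0 m³/s at t = 5 h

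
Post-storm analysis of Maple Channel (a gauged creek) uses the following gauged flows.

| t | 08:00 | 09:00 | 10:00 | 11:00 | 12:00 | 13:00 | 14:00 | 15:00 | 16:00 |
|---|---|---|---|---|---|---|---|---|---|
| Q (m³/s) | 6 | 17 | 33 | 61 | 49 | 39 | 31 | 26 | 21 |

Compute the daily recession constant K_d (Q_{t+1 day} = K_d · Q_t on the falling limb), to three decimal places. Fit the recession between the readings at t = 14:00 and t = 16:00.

K_d ≈ 0.009

Between t = 14:00 and t = 16:00 the flow falls from 31 to 21 m³/s over 2×1 h = 2 h.
Per-interval ratio K = (21/31)^(1/2) = 0.8231; K_d = K^(24/1) = 0.009.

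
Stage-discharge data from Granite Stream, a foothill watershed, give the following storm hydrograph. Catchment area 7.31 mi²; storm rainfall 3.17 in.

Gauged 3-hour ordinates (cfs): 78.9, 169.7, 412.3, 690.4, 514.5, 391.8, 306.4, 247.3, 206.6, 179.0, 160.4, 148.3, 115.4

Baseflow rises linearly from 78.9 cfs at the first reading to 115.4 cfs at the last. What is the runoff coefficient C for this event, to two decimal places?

C ≈ 0.47

ΣQ_DR = 2358 cfs; V = ΣQ_DR·Δt = 2.547 × 10^7 ft³.
Runoff depth d = V / A = 1.500 in.
C = d / P = 1.500 / 3.17 = 0.47.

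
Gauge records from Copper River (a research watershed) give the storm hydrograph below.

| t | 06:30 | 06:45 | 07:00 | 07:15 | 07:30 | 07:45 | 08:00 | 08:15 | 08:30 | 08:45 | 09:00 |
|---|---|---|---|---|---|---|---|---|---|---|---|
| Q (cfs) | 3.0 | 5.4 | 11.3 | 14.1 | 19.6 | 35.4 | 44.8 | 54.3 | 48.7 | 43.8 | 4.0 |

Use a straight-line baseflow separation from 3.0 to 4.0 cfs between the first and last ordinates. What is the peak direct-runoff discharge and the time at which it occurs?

Q_p = 50.60 cfs at t = 08:15

Subtracting baseflow gives direct-runoff ordinates: 0.00, 2.30, 8.10, 10.80, 16.20, 31.90, 41.20, 50.60, 44.90, 39.90, 0.00 cfs.
The maximum is 50.60 cfs, occurring at the reading for t = 08:15.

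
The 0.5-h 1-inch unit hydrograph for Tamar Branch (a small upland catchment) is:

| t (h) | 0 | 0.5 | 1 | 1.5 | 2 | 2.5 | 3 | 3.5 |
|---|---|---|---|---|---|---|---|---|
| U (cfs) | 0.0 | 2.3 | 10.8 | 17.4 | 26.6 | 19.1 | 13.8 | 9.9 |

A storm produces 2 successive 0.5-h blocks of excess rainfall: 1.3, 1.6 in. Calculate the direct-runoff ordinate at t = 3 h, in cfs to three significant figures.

Q ≈ 48.5 cfs

By discrete convolution, Q_j = Σ (P_i / 1 in) · U_{j−i}.
At t = 3 h (j=6): Q = (1.3/1)·13.8 + (1.6/1)·19.1 = 48.5 cfs.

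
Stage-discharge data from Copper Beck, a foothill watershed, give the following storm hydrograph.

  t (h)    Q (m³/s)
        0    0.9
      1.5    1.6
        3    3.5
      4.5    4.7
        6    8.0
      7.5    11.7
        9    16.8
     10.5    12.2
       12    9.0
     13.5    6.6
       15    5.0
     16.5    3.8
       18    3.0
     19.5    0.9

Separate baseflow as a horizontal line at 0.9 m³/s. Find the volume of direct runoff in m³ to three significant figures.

Direct-runoff ordinates (Q − Q_b): 0.0, 0.7, 2.6, 3.8, 7.1, 10.8, 15.9, 11.3, 8.1, 5.7, 4.1, 2.9, 2.1, 0.0 m³/s.
ΣQ_DR = 75.10 m³/s.
With Δt = 1.5 h = 5400 s, V = ΣQ_DR · Δt = 75.10 × 5400 = 4.06 × 10^5 m³.

V ≈ 4.06 × 10^5 m³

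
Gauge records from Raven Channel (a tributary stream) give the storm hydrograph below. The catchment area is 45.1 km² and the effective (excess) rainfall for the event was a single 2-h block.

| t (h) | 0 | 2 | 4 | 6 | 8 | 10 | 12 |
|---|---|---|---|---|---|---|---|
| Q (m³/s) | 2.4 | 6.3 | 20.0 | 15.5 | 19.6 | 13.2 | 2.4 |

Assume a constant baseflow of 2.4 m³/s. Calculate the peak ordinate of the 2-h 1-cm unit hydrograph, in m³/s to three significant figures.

Direct runoff: 0.0, 3.9, 17.6, 13.1, 17.2, 10.8, 0.0 m³/s; ΣQ_DR = 62.60 m³/s, peak = 17.6 m³/s.
Runoff depth d = ΣQ_DR·Δt / A = 62.60 × 7200 / (45.1 km²) = 9.994 mm.
The 1-cm UH is the DRH scaled by (10 mm)/d, so U_p = 17.6 × 10/9.994 = 17.6 m³/s.

U_p ≈ 17.6 m³/s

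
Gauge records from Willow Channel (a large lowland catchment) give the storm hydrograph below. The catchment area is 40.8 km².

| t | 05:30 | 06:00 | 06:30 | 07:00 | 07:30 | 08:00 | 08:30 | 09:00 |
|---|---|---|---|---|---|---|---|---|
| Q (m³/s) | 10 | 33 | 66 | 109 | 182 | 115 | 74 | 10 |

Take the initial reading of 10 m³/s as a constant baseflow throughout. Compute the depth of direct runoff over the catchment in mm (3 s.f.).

d ≈ 22.9 mm

Direct runoff: 0.0, 23.0, 56.0, 99.0, 172.0, 105.0, 64.0, 0.0 m³/s; ΣQ_DR = 519.0 m³/s.
V = ΣQ_DR · Δt = 519.0 × 1800 s = 9.342 × 10^5 m³.
Over A = 40.8 km², depth = V / A = 22.9 mm.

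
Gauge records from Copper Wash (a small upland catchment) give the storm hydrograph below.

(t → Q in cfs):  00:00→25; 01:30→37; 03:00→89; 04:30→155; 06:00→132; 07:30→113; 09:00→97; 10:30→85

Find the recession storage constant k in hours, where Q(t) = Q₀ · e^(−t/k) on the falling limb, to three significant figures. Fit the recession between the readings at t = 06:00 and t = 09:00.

k ≈ 9.74 h

On the falling limb, Q drops from 132 to 97 cfs between t = 06:00 and t = 09:00 (Δt = 3 h).
k = −Δt / ln(Q₂/Q₁) = −3 / ln(97/132) = 9.74 h.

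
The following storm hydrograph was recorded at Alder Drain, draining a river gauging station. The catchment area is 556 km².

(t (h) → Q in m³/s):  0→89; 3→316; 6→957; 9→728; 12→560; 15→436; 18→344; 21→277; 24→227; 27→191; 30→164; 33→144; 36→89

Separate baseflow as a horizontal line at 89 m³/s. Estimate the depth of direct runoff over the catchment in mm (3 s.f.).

d ≈ 65.4 mm

Direct runoff: 0.0, 227.0, 868.0, 639.0, 471.0, 347.0, 255.0, 188.0, 138.0, 102.0, 75.0, 55.0, 0.0 m³/s; ΣQ_DR = 3365 m³/s.
V = ΣQ_DR · Δt = 3365 × 10800 s = 3.634 × 10^7 m³.
Over A = 556 km², depth = V / A = 65.4 mm.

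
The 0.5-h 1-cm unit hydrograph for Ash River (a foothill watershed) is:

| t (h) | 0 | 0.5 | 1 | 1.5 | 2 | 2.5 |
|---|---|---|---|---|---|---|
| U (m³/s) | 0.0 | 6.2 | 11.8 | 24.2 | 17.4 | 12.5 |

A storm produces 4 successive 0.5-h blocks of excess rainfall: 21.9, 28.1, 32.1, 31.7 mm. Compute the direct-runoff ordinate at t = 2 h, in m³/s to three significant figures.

Q ≈ 164 m³/s

By discrete convolution, Q_j = Σ (P_i / 10 mm) · U_{j−i}.
At t = 2 h (j=4): Q = (21.9/10)·17.4 + (28.1/10)·24.2 + (32.1/10)·11.8 + (31.7/10)·6.2 = 164 m³/s.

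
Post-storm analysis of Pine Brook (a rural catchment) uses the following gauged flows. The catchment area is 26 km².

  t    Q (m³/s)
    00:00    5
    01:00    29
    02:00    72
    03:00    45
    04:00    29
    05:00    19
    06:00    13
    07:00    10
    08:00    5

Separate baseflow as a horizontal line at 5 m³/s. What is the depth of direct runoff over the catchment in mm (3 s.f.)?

Direct runoff: 0.0, 24.0, 67.0, 40.0, 24.0, 14.0, 8.0, 5.0, 0.0 m³/s; ΣQ_DR = 182.0 m³/s.
V = ΣQ_DR · Δt = 182.0 × 3600 s = 6.552 × 10^5 m³.
Over A = 26 km², depth = V / A = 25.2 mm.

d ≈ 25.2 mm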